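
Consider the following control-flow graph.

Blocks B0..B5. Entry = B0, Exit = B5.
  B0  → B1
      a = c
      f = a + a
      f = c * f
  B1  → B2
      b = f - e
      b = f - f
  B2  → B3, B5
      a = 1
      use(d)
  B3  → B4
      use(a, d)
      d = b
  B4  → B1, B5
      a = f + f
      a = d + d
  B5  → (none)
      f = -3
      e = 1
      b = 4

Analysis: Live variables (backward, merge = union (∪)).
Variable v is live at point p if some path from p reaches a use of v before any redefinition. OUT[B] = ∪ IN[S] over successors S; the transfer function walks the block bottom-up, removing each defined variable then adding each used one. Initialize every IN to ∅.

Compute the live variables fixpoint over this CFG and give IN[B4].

Answer: {d, e, f}

Trace:
Fixpoint table:
  B0:   IN={c, d, e}   OUT={d, e, f}
  B1:   IN={d, e, f}   OUT={b, d, e, f}
  B2:   IN={b, d, e, f}   OUT={a, b, d, e, f}
  B3:   IN={a, b, d, e, f}   OUT={d, e, f}
  B4:   IN={d, e, f}   OUT={d, e, f}
  B5:   IN={}   OUT={}

Merge at B4: OUT[B4] = IN[B1] ⊔ IN[B5] = {d, e, f}
Applying B4's transfer function to that OUT value gives IN[B4] (row B4 above).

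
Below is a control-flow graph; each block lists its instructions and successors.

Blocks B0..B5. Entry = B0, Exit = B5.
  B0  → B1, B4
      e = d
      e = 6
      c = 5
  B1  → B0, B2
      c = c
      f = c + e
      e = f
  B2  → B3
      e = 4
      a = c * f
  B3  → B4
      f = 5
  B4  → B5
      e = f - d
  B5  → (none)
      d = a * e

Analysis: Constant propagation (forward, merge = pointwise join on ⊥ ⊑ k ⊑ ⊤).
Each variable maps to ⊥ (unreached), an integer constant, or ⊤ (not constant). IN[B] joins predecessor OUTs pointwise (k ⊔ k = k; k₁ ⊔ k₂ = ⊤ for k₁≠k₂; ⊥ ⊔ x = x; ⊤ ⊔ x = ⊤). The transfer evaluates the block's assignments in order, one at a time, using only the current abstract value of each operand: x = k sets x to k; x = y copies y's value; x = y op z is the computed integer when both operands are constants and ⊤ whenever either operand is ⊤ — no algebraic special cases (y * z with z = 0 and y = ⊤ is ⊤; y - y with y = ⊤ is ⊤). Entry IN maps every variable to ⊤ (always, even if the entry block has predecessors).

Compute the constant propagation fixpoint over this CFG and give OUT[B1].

Per-block solution:
  B0:   IN=(all ⊤)   OUT={c:5, e:6; rest ⊤}
  B1:   IN={c:5, e:6; rest ⊤}   OUT={c:5, e:11, f:11; rest ⊤}
  B2:   IN={c:5, e:11, f:11; rest ⊤}   OUT={a:55, c:5, e:4, f:11; rest ⊤}
  B3:   IN={a:55, c:5, e:4, f:11; rest ⊤}   OUT={a:55, c:5, e:4, f:5; rest ⊤}
  B4:   IN={c:5; rest ⊤}   OUT={c:5; rest ⊤}
  B5:   IN={c:5; rest ⊤}   OUT={c:5; rest ⊤}

Merge at B1: IN[B1] = OUT[B0] = {a: ⊤, b: ⊤, c: 5, d: ⊤, e: 6, f: ⊤}
Applying B1's transfer function to that IN value gives OUT[B1] (row B1 above).

Answer: {a: ⊤, b: ⊤, c: 5, d: ⊤, e: 11, f: 11}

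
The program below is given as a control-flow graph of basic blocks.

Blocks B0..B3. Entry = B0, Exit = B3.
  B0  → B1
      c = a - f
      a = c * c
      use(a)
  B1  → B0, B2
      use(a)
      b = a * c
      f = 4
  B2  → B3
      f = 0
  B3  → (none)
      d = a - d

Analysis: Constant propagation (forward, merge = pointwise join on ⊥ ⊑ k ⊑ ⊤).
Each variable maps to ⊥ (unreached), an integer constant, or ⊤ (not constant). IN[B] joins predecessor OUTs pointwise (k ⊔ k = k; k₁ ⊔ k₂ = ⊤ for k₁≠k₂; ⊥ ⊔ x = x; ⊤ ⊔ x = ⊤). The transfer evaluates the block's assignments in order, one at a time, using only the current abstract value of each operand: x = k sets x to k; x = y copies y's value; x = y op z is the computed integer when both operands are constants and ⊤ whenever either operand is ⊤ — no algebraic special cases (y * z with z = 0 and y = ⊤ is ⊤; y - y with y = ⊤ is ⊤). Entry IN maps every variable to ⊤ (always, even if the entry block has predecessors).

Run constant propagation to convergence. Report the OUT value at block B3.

Converged values:
  B0:   IN=(all ⊤)   OUT=(all ⊤)
  B1:   IN=(all ⊤)   OUT={f:4; rest ⊤}
  B2:   IN={f:4; rest ⊤}   OUT={f:0; rest ⊤}
  B3:   IN={f:0; rest ⊤}   OUT={f:0; rest ⊤}

Merge at B3: IN[B3] = OUT[B2] = {a: ⊤, b: ⊤, c: ⊤, d: ⊤, e: ⊤, f: 0}
Applying B3's transfer function to that IN value gives OUT[B3] (row B3 above).

Answer: {a: ⊤, b: ⊤, c: ⊤, d: ⊤, e: ⊤, f: 0}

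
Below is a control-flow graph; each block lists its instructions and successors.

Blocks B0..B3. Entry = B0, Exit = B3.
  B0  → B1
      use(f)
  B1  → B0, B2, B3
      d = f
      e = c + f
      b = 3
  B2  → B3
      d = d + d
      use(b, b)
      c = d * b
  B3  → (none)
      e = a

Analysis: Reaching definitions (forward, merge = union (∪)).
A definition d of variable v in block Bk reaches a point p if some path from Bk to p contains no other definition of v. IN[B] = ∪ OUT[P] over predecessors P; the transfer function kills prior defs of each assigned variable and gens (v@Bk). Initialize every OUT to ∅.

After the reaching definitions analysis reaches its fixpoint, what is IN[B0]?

Converged values:
  B0:   IN={b@B1, d@B1, e@B1}   OUT={b@B1, d@B1, e@B1}
  B1:   IN={b@B1, d@B1, e@B1}   OUT={b@B1, d@B1, e@B1}
  B2:   IN={b@B1, d@B1, e@B1}   OUT={b@B1, c@B2, d@B2, e@B1}
  B3:   IN={b@B1, c@B2, d@B1, d@B2, e@B1}   OUT={b@B1, c@B2, d@B1, d@B2, e@B3}

Merge at B0 (entry node, so the boundary value {} is joined with the incoming edge(s)): IN[B0] = {} ⊔ OUT[B1] = {b@B1, d@B1, e@B1}

Answer: {b@B1, d@B1, e@B1}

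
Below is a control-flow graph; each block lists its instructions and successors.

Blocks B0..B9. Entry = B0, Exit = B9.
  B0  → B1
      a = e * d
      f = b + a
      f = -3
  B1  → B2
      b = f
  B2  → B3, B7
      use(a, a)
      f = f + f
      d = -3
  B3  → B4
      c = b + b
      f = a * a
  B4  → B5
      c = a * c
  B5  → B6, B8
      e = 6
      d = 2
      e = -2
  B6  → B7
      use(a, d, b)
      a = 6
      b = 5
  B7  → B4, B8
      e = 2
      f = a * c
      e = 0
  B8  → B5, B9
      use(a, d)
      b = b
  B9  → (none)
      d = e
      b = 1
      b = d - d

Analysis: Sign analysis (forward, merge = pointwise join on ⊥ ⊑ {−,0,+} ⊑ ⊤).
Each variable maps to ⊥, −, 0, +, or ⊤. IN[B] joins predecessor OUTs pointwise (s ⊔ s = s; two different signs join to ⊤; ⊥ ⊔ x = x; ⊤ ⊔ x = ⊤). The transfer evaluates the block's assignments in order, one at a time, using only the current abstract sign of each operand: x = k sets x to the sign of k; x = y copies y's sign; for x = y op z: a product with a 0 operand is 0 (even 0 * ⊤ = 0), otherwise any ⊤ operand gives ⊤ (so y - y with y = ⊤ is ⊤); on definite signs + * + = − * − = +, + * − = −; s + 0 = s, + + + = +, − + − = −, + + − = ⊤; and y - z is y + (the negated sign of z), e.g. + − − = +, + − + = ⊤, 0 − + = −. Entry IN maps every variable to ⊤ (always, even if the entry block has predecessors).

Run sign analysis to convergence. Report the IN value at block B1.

Answer: {a: ⊤, b: ⊤, c: ⊤, d: ⊤, e: ⊤, f: -}

Derivation:
Converged values:
  B0:  IN=(all ⊤)  OUT={f:-; rest ⊤}
  B1:  IN={f:-; rest ⊤}  OUT={b:-, f:-; rest ⊤}
  B2:  IN={b:-, f:-; rest ⊤}  OUT={b:-, d:-, f:-; rest ⊤}
  B3:  IN={b:-, d:-, f:-; rest ⊤}  OUT={b:-, c:-, d:-; rest ⊤}
  B4:  IN=(all ⊤)  OUT=(all ⊤)
  B5:  IN=(all ⊤)  OUT={d:+, e:-; rest ⊤}
  B6:  IN={d:+, e:-; rest ⊤}  OUT={a:+, b:+, d:+, e:-; rest ⊤}
  B7:  IN=(all ⊤)  OUT={e:0; rest ⊤}
  B8:  IN=(all ⊤)  OUT=(all ⊤)
  B9:  IN=(all ⊤)  OUT=(all ⊤)

Merge at B1: IN[B1] = OUT[B0] = {a: ⊤, b: ⊤, c: ⊤, d: ⊤, e: ⊤, f: -}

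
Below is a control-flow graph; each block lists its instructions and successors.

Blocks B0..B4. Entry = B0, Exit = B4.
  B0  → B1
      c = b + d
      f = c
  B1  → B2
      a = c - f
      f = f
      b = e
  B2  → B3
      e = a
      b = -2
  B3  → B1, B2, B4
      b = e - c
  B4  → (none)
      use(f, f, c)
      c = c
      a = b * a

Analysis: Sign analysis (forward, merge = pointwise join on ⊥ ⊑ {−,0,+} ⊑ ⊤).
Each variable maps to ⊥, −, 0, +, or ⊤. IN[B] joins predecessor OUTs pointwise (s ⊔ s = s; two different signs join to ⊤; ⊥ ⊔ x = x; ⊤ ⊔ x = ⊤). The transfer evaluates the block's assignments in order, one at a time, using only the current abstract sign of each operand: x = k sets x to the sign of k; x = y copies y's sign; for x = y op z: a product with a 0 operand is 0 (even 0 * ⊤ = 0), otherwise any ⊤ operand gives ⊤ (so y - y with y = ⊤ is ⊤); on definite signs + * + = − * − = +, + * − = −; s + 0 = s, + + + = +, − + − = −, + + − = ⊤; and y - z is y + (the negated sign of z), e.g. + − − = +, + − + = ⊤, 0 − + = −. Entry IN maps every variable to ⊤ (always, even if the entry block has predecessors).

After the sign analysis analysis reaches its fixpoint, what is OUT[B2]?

Fixpoint table:
  B0:  IN=(all ⊤)  OUT=(all ⊤)
  B1:  IN=(all ⊤)  OUT=(all ⊤)
  B2:  IN=(all ⊤)  OUT={b:-; rest ⊤}
  B3:  IN={b:-; rest ⊤}  OUT=(all ⊤)
  B4:  IN=(all ⊤)  OUT=(all ⊤)

Merge at B2: IN[B2] = OUT[B1] ⊔ OUT[B3] = {a: ⊤, b: ⊤, c: ⊤, d: ⊤, e: ⊤, f: ⊤}
Applying B2's transfer function to that IN value gives OUT[B2] (row B2 above).

Answer: {a: ⊤, b: -, c: ⊤, d: ⊤, e: ⊤, f: ⊤}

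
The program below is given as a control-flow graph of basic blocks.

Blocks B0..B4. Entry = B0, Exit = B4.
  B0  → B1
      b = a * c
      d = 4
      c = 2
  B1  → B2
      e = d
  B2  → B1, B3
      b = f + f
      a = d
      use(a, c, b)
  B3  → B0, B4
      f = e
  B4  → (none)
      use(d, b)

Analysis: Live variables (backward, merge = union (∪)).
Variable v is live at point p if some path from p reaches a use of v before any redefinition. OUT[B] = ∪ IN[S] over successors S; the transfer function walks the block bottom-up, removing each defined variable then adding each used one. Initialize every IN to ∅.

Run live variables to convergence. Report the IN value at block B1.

Per-block solution:
  B0: | IN={a, c, f} | OUT={c, d, f}
  B1: | IN={c, d, f} | OUT={c, d, e, f}
  B2: | IN={c, d, e, f} | OUT={a, b, c, d, e, f}
  B3: | IN={a, b, c, d, e} | OUT={a, b, c, d, f}
  B4: | IN={b, d} | OUT={}

Merge at B1: OUT[B1] = IN[B2] = {c, d, e, f}
Applying B1's transfer function to that OUT value gives IN[B1] (row B1 above).

Answer: {c, d, f}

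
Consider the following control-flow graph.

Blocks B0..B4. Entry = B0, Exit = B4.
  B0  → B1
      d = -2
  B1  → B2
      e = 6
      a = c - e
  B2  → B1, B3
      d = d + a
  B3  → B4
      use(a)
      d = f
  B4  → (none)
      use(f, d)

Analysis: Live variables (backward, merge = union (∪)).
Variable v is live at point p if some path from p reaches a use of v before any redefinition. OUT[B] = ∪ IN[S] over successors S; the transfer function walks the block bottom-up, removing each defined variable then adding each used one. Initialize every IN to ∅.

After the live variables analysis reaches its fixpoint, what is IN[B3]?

Per-block solution:
  B0: | IN={c, f} | OUT={c, d, f}
  B1: | IN={c, d, f} | OUT={a, c, d, f}
  B2: | IN={a, c, d, f} | OUT={a, c, d, f}
  B3: | IN={a, f} | OUT={d, f}
  B4: | IN={d, f} | OUT={}

Merge at B3: OUT[B3] = IN[B4] = {d, f}
Applying B3's transfer function to that OUT value gives IN[B3] (row B3 above).

Answer: {a, f}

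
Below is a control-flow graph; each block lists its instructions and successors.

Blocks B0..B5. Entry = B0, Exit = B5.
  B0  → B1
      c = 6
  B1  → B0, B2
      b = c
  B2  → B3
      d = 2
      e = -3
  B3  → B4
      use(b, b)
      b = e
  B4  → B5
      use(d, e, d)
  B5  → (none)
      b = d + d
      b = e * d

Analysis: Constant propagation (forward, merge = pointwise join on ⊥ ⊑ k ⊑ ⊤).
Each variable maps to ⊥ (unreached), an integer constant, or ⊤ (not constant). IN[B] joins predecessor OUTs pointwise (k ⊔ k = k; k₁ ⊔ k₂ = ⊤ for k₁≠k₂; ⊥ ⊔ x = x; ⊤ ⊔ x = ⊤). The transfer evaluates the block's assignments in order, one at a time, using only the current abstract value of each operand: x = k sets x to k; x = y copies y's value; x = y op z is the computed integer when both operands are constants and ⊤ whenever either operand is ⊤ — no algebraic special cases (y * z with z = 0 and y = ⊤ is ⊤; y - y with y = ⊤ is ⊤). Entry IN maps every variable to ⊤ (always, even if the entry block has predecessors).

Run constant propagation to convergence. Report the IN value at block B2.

Fixpoint table:
  B0: | IN=(all ⊤) | OUT={c:6; rest ⊤}
  B1: | IN={c:6; rest ⊤} | OUT={b:6, c:6; rest ⊤}
  B2: | IN={b:6, c:6; rest ⊤} | OUT={b:6, c:6, d:2, e:-3; rest ⊤}
  B3: | IN={b:6, c:6, d:2, e:-3; rest ⊤} | OUT={b:-3, c:6, d:2, e:-3; rest ⊤}
  B4: | IN={b:-3, c:6, d:2, e:-3; rest ⊤} | OUT={b:-3, c:6, d:2, e:-3; rest ⊤}
  B5: | IN={b:-3, c:6, d:2, e:-3; rest ⊤} | OUT={b:-6, c:6, d:2, e:-3; rest ⊤}

Merge at B2: IN[B2] = OUT[B1] = {a: ⊤, b: 6, c: 6, d: ⊤, e: ⊤, f: ⊤}

Answer: {a: ⊤, b: 6, c: 6, d: ⊤, e: ⊤, f: ⊤}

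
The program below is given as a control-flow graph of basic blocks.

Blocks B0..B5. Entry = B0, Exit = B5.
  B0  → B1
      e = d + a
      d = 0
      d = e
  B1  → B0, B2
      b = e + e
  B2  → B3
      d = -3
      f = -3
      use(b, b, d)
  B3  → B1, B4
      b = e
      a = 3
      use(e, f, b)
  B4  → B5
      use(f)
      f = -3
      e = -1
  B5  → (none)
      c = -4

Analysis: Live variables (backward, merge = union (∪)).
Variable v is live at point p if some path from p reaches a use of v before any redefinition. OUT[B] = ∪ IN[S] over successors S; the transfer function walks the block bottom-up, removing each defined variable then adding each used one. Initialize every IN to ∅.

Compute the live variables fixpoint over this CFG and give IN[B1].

Answer: {a, d, e}

Trace:
Converged values:
  B0:   IN={a, d}   OUT={a, d, e}
  B1:   IN={a, d, e}   OUT={a, b, d, e}
  B2:   IN={b, e}   OUT={d, e, f}
  B3:   IN={d, e, f}   OUT={a, d, e, f}
  B4:   IN={f}   OUT={}
  B5:   IN={}   OUT={}

Merge at B1: OUT[B1] = IN[B0] ⊔ IN[B2] = {a, b, d, e}
Applying B1's transfer function to that OUT value gives IN[B1] (row B1 above).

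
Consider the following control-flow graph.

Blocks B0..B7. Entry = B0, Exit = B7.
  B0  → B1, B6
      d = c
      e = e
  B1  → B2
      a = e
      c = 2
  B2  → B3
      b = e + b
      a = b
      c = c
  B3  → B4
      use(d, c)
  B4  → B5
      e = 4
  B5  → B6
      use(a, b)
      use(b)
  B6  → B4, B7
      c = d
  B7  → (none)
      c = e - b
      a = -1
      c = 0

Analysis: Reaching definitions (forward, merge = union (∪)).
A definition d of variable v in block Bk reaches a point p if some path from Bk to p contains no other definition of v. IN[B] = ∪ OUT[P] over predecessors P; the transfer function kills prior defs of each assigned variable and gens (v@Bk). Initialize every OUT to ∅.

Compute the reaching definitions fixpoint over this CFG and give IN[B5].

Per-block solution:
  B0:  IN={}  OUT={d@B0, e@B0}
  B1:  IN={d@B0, e@B0}  OUT={a@B1, c@B1, d@B0, e@B0}
  B2:  IN={a@B1, c@B1, d@B0, e@B0}  OUT={a@B2, b@B2, c@B2, d@B0, e@B0}
  B3:  IN={a@B2, b@B2, c@B2, d@B0, e@B0}  OUT={a@B2, b@B2, c@B2, d@B0, e@B0}
  B4:  IN={a@B2, b@B2, c@B2, c@B6, d@B0, e@B0, e@B4}  OUT={a@B2, b@B2, c@B2, c@B6, d@B0, e@B4}
  B5:  IN={a@B2, b@B2, c@B2, c@B6, d@B0, e@B4}  OUT={a@B2, b@B2, c@B2, c@B6, d@B0, e@B4}
  B6:  IN={a@B2, b@B2, c@B2, c@B6, d@B0, e@B0, e@B4}  OUT={a@B2, b@B2, c@B6, d@B0, e@B0, e@B4}
  B7:  IN={a@B2, b@B2, c@B6, d@B0, e@B0, e@B4}  OUT={a@B7, b@B2, c@B7, d@B0, e@B0, e@B4}

Merge at B5: IN[B5] = OUT[B4] = {a@B2, b@B2, c@B2, c@B6, d@B0, e@B4}

Answer: {a@B2, b@B2, c@B2, c@B6, d@B0, e@B4}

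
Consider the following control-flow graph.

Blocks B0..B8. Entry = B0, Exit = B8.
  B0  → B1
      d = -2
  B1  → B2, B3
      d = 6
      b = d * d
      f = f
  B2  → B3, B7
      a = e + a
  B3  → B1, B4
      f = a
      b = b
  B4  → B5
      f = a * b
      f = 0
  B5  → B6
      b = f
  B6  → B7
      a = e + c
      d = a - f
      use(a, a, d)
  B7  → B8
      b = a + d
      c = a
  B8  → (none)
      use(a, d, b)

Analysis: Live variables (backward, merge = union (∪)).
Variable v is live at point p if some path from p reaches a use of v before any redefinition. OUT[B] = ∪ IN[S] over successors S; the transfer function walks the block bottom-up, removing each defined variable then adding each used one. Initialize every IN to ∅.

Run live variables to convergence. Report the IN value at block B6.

Fixpoint table:
  B0:  IN={a, c, e, f}  OUT={a, c, e, f}
  B1:  IN={a, c, e, f}  OUT={a, b, c, d, e}
  B2:  IN={a, b, c, d, e}  OUT={a, b, c, d, e}
  B3:  IN={a, b, c, e}  OUT={a, b, c, e, f}
  B4:  IN={a, b, c, e}  OUT={c, e, f}
  B5:  IN={c, e, f}  OUT={c, e, f}
  B6:  IN={c, e, f}  OUT={a, d}
  B7:  IN={a, d}  OUT={a, b, d}
  B8:  IN={a, b, d}  OUT={}

Merge at B6: OUT[B6] = IN[B7] = {a, d}
Applying B6's transfer function to that OUT value gives IN[B6] (row B6 above).

Answer: {c, e, f}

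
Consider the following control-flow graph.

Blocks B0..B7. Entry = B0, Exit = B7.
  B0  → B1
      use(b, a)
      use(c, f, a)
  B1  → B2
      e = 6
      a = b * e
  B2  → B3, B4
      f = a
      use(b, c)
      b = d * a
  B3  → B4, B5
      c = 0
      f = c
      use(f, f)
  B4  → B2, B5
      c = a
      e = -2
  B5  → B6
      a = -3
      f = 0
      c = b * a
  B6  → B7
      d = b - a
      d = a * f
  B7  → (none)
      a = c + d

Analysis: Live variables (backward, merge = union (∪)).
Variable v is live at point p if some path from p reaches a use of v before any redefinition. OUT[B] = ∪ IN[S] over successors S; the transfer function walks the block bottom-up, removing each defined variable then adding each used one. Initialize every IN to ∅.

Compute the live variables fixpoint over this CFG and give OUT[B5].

Answer: {a, b, c, f}

Working:
Converged values:
  B0:  IN={a, b, c, d, f}  OUT={b, c, d}
  B1:  IN={b, c, d}  OUT={a, b, c, d}
  B2:  IN={a, b, c, d}  OUT={a, b, d}
  B3:  IN={a, b, d}  OUT={a, b, d}
  B4:  IN={a, b, d}  OUT={a, b, c, d}
  B5:  IN={b}  OUT={a, b, c, f}
  B6:  IN={a, b, c, f}  OUT={c, d}
  B7:  IN={c, d}  OUT={}

Merge at B5: OUT[B5] = IN[B6] = {a, b, c, f}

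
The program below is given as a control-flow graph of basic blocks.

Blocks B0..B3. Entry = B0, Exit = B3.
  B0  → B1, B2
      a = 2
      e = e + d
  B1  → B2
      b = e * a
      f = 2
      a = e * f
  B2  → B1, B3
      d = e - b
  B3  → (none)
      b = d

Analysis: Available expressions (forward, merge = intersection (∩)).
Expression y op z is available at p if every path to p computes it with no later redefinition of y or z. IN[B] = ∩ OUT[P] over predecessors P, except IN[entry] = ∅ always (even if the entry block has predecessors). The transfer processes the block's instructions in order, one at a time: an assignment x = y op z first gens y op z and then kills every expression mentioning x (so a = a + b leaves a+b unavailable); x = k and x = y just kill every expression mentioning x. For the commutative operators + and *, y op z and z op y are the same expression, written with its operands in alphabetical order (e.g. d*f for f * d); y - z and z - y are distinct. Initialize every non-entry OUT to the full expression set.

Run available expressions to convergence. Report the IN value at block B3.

Converged values:
  B0:  IN={}  OUT={}
  B1:  IN={}  OUT={e*f}
  B2:  IN={}  OUT={e-b}
  B3:  IN={e-b}  OUT={}

Merge at B3: IN[B3] = OUT[B2] = {e-b}

Answer: {e-b}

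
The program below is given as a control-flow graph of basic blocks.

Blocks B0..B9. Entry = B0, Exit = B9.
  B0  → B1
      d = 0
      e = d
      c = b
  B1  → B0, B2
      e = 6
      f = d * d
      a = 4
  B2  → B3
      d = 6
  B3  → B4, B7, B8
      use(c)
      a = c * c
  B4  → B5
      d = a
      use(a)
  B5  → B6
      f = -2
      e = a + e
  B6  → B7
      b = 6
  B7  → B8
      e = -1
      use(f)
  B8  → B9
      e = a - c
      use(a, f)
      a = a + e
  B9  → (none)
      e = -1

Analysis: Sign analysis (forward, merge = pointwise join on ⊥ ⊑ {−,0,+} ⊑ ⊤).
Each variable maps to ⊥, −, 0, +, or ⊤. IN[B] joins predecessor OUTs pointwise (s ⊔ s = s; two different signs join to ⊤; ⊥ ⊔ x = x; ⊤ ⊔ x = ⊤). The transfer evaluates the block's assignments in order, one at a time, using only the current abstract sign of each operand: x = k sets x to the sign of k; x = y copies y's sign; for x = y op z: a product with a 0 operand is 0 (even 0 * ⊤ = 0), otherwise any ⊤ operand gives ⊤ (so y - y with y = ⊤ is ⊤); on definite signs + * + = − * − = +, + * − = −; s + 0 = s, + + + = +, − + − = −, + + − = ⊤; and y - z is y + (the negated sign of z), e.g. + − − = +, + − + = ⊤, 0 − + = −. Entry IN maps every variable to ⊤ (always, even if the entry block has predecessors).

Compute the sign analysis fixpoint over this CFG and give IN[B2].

Converged values:
  B0: | IN=(all ⊤) | OUT={d:0, e:0; rest ⊤}
  B1: | IN={d:0, e:0; rest ⊤} | OUT={a:+, d:0, e:+, f:0; rest ⊤}
  B2: | IN={a:+, d:0, e:+, f:0; rest ⊤} | OUT={a:+, d:+, e:+, f:0; rest ⊤}
  B3: | IN={a:+, d:+, e:+, f:0; rest ⊤} | OUT={d:+, e:+, f:0; rest ⊤}
  B4: | IN={d:+, e:+, f:0; rest ⊤} | OUT={e:+, f:0; rest ⊤}
  B5: | IN={e:+, f:0; rest ⊤} | OUT={f:-; rest ⊤}
  B6: | IN={f:-; rest ⊤} | OUT={b:+, f:-; rest ⊤}
  B7: | IN=(all ⊤) | OUT={e:-; rest ⊤}
  B8: | IN=(all ⊤) | OUT=(all ⊤)
  B9: | IN=(all ⊤) | OUT={e:-; rest ⊤}

Merge at B2: IN[B2] = OUT[B1] = {a: +, b: ⊤, c: ⊤, d: 0, e: +, f: 0}

Answer: {a: +, b: ⊤, c: ⊤, d: 0, e: +, f: 0}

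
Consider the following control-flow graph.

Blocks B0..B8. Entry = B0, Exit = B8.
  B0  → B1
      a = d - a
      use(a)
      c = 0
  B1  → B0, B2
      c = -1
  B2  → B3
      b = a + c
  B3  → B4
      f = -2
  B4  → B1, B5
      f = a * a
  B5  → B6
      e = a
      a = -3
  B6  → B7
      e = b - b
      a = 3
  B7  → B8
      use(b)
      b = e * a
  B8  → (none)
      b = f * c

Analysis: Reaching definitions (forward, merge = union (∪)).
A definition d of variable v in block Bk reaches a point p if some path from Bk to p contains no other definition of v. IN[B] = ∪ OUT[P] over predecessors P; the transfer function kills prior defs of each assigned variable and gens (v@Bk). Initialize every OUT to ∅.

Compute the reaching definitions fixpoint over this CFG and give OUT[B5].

Per-block solution:
  B0:   IN={a@B0, b@B2, c@B1, f@B4}   OUT={a@B0, b@B2, c@B0, f@B4}
  B1:   IN={a@B0, b@B2, c@B0, c@B1, f@B4}   OUT={a@B0, b@B2, c@B1, f@B4}
  B2:   IN={a@B0, b@B2, c@B1, f@B4}   OUT={a@B0, b@B2, c@B1, f@B4}
  B3:   IN={a@B0, b@B2, c@B1, f@B4}   OUT={a@B0, b@B2, c@B1, f@B3}
  B4:   IN={a@B0, b@B2, c@B1, f@B3}   OUT={a@B0, b@B2, c@B1, f@B4}
  B5:   IN={a@B0, b@B2, c@B1, f@B4}   OUT={a@B5, b@B2, c@B1, e@B5, f@B4}
  B6:   IN={a@B5, b@B2, c@B1, e@B5, f@B4}   OUT={a@B6, b@B2, c@B1, e@B6, f@B4}
  B7:   IN={a@B6, b@B2, c@B1, e@B6, f@B4}   OUT={a@B6, b@B7, c@B1, e@B6, f@B4}
  B8:   IN={a@B6, b@B7, c@B1, e@B6, f@B4}   OUT={a@B6, b@B8, c@B1, e@B6, f@B4}

Merge at B5: IN[B5] = OUT[B4] = {a@B0, b@B2, c@B1, f@B4}
Applying B5's transfer function to that IN value gives OUT[B5] (row B5 above).

Answer: {a@B5, b@B2, c@B1, e@B5, f@B4}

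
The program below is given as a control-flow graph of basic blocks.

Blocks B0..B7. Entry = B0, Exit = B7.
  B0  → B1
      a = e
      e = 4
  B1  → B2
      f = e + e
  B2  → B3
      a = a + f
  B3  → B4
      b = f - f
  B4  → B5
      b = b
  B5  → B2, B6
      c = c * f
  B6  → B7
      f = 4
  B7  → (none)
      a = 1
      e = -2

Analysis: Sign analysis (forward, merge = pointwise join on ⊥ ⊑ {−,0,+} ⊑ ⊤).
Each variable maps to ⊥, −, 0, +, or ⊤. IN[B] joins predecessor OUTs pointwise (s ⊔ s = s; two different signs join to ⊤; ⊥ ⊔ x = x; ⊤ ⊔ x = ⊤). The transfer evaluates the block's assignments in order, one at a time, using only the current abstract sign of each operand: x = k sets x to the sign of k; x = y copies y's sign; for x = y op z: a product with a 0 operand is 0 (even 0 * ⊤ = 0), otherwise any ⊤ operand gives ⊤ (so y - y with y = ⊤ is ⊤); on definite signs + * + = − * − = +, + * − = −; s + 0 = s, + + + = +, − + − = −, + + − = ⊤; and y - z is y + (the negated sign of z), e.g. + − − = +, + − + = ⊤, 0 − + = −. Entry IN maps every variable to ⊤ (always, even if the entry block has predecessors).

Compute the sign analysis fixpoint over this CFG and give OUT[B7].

Answer: {a: +, b: ⊤, c: ⊤, d: ⊤, e: -, f: +}

Working:
Converged values:
  B0: | IN=(all ⊤) | OUT={e:+; rest ⊤}
  B1: | IN={e:+; rest ⊤} | OUT={e:+, f:+; rest ⊤}
  B2: | IN={e:+, f:+; rest ⊤} | OUT={e:+, f:+; rest ⊤}
  B3: | IN={e:+, f:+; rest ⊤} | OUT={e:+, f:+; rest ⊤}
  B4: | IN={e:+, f:+; rest ⊤} | OUT={e:+, f:+; rest ⊤}
  B5: | IN={e:+, f:+; rest ⊤} | OUT={e:+, f:+; rest ⊤}
  B6: | IN={e:+, f:+; rest ⊤} | OUT={e:+, f:+; rest ⊤}
  B7: | IN={e:+, f:+; rest ⊤} | OUT={a:+, e:-, f:+; rest ⊤}

Merge at B7: IN[B7] = OUT[B6] = {a: ⊤, b: ⊤, c: ⊤, d: ⊤, e: +, f: +}
Applying B7's transfer function to that IN value gives OUT[B7] (row B7 above).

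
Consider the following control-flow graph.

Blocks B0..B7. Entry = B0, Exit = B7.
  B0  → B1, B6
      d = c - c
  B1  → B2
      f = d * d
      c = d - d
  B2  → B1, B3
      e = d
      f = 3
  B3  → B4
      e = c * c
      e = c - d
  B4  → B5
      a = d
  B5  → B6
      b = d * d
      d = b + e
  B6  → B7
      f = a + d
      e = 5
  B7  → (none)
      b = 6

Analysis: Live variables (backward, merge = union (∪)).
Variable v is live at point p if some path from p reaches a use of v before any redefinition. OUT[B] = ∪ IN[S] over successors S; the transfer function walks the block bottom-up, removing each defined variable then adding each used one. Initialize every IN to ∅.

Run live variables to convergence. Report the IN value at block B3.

Per-block solution:
  B0:  IN={a, c}  OUT={a, d}
  B1:  IN={d}  OUT={c, d}
  B2:  IN={c, d}  OUT={c, d}
  B3:  IN={c, d}  OUT={d, e}
  B4:  IN={d, e}  OUT={a, d, e}
  B5:  IN={a, d, e}  OUT={a, d}
  B6:  IN={a, d}  OUT={}
  B7:  IN={}  OUT={}

Merge at B3: OUT[B3] = IN[B4] = {d, e}
Applying B3's transfer function to that OUT value gives IN[B3] (row B3 above).

Answer: {c, d}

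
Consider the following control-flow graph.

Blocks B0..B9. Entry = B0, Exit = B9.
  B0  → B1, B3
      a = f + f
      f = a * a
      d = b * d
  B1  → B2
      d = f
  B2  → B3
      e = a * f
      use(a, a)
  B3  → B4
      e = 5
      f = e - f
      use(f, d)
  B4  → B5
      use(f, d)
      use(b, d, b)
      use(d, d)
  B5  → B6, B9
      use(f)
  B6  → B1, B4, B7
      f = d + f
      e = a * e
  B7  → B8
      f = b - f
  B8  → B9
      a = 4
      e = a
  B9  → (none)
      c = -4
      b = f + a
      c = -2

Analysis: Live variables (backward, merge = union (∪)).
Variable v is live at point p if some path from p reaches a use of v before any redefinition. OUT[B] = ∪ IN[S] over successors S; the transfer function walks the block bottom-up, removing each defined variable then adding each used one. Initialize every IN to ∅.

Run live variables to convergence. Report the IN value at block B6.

Fixpoint table:
  B0:  IN={b, d, f}  OUT={a, b, d, f}
  B1:  IN={a, b, f}  OUT={a, b, d, f}
  B2:  IN={a, b, d, f}  OUT={a, b, d, f}
  B3:  IN={a, b, d, f}  OUT={a, b, d, e, f}
  B4:  IN={a, b, d, e, f}  OUT={a, b, d, e, f}
  B5:  IN={a, b, d, e, f}  OUT={a, b, d, e, f}
  B6:  IN={a, b, d, e, f}  OUT={a, b, d, e, f}
  B7:  IN={b, f}  OUT={f}
  B8:  IN={f}  OUT={a, f}
  B9:  IN={a, f}  OUT={}

Merge at B6: OUT[B6] = IN[B1] ⊔ IN[B4] ⊔ IN[B7] = {a, b, d, e, f}
Applying B6's transfer function to that OUT value gives IN[B6] (row B6 above).

Answer: {a, b, d, e, f}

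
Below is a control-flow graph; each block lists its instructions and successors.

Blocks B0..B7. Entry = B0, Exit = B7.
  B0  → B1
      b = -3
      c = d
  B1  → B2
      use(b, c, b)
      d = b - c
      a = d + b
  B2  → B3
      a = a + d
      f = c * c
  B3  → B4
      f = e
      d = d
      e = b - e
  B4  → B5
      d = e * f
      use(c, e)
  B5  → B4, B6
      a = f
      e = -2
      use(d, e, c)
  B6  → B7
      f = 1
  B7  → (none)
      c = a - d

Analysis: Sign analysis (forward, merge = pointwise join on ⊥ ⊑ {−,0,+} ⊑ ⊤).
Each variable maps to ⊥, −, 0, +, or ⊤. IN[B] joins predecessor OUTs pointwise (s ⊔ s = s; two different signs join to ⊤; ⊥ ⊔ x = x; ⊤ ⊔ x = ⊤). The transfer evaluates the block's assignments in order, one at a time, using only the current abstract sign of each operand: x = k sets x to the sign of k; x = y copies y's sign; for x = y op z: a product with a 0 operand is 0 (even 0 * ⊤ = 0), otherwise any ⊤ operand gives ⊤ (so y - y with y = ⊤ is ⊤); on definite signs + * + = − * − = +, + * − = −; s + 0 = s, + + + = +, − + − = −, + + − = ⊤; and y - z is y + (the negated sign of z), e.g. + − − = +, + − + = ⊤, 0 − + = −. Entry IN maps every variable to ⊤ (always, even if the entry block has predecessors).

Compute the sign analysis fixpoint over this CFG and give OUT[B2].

Converged values:
  B0:   IN=(all ⊤)   OUT={b:-; rest ⊤}
  B1:   IN={b:-; rest ⊤}   OUT={b:-; rest ⊤}
  B2:   IN={b:-; rest ⊤}   OUT={b:-; rest ⊤}
  B3:   IN={b:-; rest ⊤}   OUT={b:-; rest ⊤}
  B4:   IN={b:-; rest ⊤}   OUT={b:-; rest ⊤}
  B5:   IN={b:-; rest ⊤}   OUT={b:-, e:-; rest ⊤}
  B6:   IN={b:-, e:-; rest ⊤}   OUT={b:-, e:-, f:+; rest ⊤}
  B7:   IN={b:-, e:-, f:+; rest ⊤}   OUT={b:-, e:-, f:+; rest ⊤}

Merge at B2: IN[B2] = OUT[B1] = {a: ⊤, b: -, c: ⊤, d: ⊤, e: ⊤, f: ⊤}
Applying B2's transfer function to that IN value gives OUT[B2] (row B2 above).

Answer: {a: ⊤, b: -, c: ⊤, d: ⊤, e: ⊤, f: ⊤}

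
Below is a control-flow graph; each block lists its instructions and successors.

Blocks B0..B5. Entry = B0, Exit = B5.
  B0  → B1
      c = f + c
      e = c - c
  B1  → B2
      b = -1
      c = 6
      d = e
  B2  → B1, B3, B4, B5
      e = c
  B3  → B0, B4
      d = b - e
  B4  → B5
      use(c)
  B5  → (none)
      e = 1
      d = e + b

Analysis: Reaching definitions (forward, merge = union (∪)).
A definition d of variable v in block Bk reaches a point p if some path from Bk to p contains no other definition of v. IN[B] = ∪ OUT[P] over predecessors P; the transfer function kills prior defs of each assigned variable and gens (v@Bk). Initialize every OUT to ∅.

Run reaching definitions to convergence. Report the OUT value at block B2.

Answer: {b@B1, c@B1, d@B1, e@B2}

Working:
Per-block solution:
  B0:  IN={b@B1, c@B1, d@B3, e@B2}  OUT={b@B1, c@B0, d@B3, e@B0}
  B1:  IN={b@B1, c@B0, c@B1, d@B1, d@B3, e@B0, e@B2}  OUT={b@B1, c@B1, d@B1, e@B0, e@B2}
  B2:  IN={b@B1, c@B1, d@B1, e@B0, e@B2}  OUT={b@B1, c@B1, d@B1, e@B2}
  B3:  IN={b@B1, c@B1, d@B1, e@B2}  OUT={b@B1, c@B1, d@B3, e@B2}
  B4:  IN={b@B1, c@B1, d@B1, d@B3, e@B2}  OUT={b@B1, c@B1, d@B1, d@B3, e@B2}
  B5:  IN={b@B1, c@B1, d@B1, d@B3, e@B2}  OUT={b@B1, c@B1, d@B5, e@B5}

Merge at B2: IN[B2] = OUT[B1] = {b@B1, c@B1, d@B1, e@B0, e@B2}
Applying B2's transfer function to that IN value gives OUT[B2] (row B2 above).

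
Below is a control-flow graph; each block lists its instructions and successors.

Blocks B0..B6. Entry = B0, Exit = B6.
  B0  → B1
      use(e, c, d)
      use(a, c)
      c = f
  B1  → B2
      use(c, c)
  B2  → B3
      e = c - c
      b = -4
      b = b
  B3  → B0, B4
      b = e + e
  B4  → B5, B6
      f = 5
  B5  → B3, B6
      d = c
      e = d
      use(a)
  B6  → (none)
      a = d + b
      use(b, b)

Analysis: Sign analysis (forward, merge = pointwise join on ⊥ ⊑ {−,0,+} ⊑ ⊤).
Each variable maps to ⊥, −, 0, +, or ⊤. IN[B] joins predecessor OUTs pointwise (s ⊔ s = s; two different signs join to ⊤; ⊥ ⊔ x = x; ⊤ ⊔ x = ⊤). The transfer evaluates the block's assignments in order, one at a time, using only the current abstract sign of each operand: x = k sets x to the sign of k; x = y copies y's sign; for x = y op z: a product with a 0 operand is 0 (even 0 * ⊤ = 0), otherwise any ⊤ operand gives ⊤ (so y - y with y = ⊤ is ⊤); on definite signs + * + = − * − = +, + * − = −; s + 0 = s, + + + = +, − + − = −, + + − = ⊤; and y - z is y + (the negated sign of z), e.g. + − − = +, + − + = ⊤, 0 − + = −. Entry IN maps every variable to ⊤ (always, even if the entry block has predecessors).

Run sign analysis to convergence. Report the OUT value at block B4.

Answer: {a: ⊤, b: ⊤, c: ⊤, d: ⊤, e: ⊤, f: +}

Trace:
Per-block solution:
  B0: | IN=(all ⊤) | OUT=(all ⊤)
  B1: | IN=(all ⊤) | OUT=(all ⊤)
  B2: | IN=(all ⊤) | OUT={b:-; rest ⊤}
  B3: | IN=(all ⊤) | OUT=(all ⊤)
  B4: | IN=(all ⊤) | OUT={f:+; rest ⊤}
  B5: | IN={f:+; rest ⊤} | OUT={f:+; rest ⊤}
  B6: | IN={f:+; rest ⊤} | OUT={f:+; rest ⊤}

Merge at B4: IN[B4] = OUT[B3] = {a: ⊤, b: ⊤, c: ⊤, d: ⊤, e: ⊤, f: ⊤}
Applying B4's transfer function to that IN value gives OUT[B4] (row B4 above).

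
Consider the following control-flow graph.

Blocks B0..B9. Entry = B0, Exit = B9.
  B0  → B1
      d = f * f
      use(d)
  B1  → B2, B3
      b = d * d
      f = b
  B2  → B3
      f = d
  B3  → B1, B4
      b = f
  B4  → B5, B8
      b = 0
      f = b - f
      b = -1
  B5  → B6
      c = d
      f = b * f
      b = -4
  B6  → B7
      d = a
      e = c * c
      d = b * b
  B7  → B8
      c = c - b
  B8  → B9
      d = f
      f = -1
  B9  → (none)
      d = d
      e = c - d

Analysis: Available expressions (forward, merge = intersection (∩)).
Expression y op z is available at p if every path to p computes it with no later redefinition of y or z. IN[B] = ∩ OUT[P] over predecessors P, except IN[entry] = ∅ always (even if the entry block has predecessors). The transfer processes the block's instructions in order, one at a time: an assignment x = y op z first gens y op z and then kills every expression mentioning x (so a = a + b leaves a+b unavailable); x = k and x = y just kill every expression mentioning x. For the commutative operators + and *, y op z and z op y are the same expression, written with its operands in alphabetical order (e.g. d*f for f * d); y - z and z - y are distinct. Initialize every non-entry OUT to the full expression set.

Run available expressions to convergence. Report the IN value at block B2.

Answer: {d*d}

Trace:
Fixpoint table:
  B0: | IN={} | OUT={f*f}
  B1: | IN={} | OUT={d*d}
  B2: | IN={d*d} | OUT={d*d}
  B3: | IN={d*d} | OUT={d*d}
  B4: | IN={d*d} | OUT={d*d}
  B5: | IN={d*d} | OUT={d*d}
  B6: | IN={d*d} | OUT={b*b, c*c}
  B7: | IN={b*b, c*c} | OUT={b*b}
  B8: | IN={} | OUT={}
  B9: | IN={} | OUT={c-d}

Merge at B2: IN[B2] = OUT[B1] = {d*d}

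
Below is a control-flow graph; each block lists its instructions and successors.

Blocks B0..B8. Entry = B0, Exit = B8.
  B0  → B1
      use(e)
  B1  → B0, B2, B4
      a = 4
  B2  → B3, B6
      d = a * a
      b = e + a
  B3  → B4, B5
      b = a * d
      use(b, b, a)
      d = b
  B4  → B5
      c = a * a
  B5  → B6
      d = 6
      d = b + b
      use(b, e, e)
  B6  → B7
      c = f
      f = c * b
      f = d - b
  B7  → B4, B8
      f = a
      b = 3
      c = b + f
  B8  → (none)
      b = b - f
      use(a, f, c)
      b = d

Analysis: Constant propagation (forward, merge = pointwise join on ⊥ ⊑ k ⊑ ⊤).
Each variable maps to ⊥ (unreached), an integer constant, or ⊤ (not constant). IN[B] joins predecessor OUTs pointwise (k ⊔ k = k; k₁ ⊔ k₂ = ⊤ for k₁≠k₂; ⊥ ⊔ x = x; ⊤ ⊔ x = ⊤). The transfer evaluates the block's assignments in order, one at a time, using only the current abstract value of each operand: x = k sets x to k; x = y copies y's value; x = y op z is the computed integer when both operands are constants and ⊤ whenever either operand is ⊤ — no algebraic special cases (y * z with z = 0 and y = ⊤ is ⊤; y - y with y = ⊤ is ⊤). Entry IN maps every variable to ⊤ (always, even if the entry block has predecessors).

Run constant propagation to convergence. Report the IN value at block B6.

Converged values:
  B0: | IN=(all ⊤) | OUT=(all ⊤)
  B1: | IN=(all ⊤) | OUT={a:4; rest ⊤}
  B2: | IN={a:4; rest ⊤} | OUT={a:4, d:16; rest ⊤}
  B3: | IN={a:4, d:16; rest ⊤} | OUT={a:4, b:64, d:64; rest ⊤}
  B4: | IN={a:4; rest ⊤} | OUT={a:4, c:16; rest ⊤}
  B5: | IN={a:4; rest ⊤} | OUT={a:4; rest ⊤}
  B6: | IN={a:4; rest ⊤} | OUT={a:4; rest ⊤}
  B7: | IN={a:4; rest ⊤} | OUT={a:4, b:3, c:7, f:4; rest ⊤}
  B8: | IN={a:4, b:3, c:7, f:4; rest ⊤} | OUT={a:4, c:7, f:4; rest ⊤}

Merge at B6: IN[B6] = OUT[B2] ⊔ OUT[B5] = {a: 4, b: ⊤, c: ⊤, d: ⊤, e: ⊤, f: ⊤}

Answer: {a: 4, b: ⊤, c: ⊤, d: ⊤, e: ⊤, f: ⊤}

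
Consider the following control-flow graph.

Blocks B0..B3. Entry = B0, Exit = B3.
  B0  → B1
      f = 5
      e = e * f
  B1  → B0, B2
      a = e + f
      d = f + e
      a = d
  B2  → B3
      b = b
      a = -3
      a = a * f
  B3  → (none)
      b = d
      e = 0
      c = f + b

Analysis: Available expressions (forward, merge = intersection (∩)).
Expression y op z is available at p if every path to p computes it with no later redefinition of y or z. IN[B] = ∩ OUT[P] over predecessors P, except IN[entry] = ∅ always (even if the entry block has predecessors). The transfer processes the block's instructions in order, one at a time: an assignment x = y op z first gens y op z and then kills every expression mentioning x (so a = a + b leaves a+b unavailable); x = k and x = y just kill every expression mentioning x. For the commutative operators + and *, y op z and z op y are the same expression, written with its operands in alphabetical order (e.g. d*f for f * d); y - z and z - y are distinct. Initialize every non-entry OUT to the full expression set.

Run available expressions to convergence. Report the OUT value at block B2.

Fixpoint table:
  B0:   IN={}   OUT={}
  B1:   IN={}   OUT={e+f}
  B2:   IN={e+f}   OUT={e+f}
  B3:   IN={e+f}   OUT={b+f}

Merge at B2: IN[B2] = OUT[B1] = {e+f}
Applying B2's transfer function to that IN value gives OUT[B2] (row B2 above).

Answer: {e+f}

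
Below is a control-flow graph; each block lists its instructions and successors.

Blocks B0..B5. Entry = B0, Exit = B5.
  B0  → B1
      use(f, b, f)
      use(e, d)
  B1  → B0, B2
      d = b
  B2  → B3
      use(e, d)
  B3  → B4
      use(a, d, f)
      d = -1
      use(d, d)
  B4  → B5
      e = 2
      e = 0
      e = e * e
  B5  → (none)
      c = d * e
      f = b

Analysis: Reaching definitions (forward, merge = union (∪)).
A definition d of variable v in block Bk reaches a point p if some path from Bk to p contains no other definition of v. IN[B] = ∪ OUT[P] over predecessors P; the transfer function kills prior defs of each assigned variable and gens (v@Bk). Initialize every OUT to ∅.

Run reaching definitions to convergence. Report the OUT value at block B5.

Answer: {c@B5, d@B3, e@B4, f@B5}

Working:
Fixpoint table:
  B0:   IN={d@B1}   OUT={d@B1}
  B1:   IN={d@B1}   OUT={d@B1}
  B2:   IN={d@B1}   OUT={d@B1}
  B3:   IN={d@B1}   OUT={d@B3}
  B4:   IN={d@B3}   OUT={d@B3, e@B4}
  B5:   IN={d@B3, e@B4}   OUT={c@B5, d@B3, e@B4, f@B5}

Merge at B5: IN[B5] = OUT[B4] = {d@B3, e@B4}
Applying B5's transfer function to that IN value gives OUT[B5] (row B5 above).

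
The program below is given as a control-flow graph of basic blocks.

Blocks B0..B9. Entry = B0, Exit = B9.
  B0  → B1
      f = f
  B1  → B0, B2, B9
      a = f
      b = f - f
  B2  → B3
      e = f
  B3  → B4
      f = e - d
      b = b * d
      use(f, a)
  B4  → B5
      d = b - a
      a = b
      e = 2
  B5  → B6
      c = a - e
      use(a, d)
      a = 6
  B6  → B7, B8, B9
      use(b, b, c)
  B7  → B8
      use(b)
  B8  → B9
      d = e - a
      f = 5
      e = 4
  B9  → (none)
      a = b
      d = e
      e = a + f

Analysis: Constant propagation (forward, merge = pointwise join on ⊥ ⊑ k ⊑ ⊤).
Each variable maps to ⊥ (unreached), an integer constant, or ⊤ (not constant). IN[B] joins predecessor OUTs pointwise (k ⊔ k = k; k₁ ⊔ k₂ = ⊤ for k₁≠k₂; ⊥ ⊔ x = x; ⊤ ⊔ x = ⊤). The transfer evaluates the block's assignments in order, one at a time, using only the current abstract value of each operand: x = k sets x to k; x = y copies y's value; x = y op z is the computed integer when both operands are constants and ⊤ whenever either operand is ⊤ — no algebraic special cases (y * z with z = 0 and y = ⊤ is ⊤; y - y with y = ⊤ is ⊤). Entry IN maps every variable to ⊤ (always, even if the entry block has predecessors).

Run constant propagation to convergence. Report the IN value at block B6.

Answer: {a: 6, b: ⊤, c: ⊤, d: ⊤, e: 2, f: ⊤}

Derivation:
Converged values:
  B0:  IN=(all ⊤)  OUT=(all ⊤)
  B1:  IN=(all ⊤)  OUT=(all ⊤)
  B2:  IN=(all ⊤)  OUT=(all ⊤)
  B3:  IN=(all ⊤)  OUT=(all ⊤)
  B4:  IN=(all ⊤)  OUT={e:2; rest ⊤}
  B5:  IN={e:2; rest ⊤}  OUT={a:6, e:2; rest ⊤}
  B6:  IN={a:6, e:2; rest ⊤}  OUT={a:6, e:2; rest ⊤}
  B7:  IN={a:6, e:2; rest ⊤}  OUT={a:6, e:2; rest ⊤}
  B8:  IN={a:6, e:2; rest ⊤}  OUT={a:6, d:-4, e:4, f:5; rest ⊤}
  B9:  IN=(all ⊤)  OUT=(all ⊤)

Merge at B6: IN[B6] = OUT[B5] = {a: 6, b: ⊤, c: ⊤, d: ⊤, e: 2, f: ⊤}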